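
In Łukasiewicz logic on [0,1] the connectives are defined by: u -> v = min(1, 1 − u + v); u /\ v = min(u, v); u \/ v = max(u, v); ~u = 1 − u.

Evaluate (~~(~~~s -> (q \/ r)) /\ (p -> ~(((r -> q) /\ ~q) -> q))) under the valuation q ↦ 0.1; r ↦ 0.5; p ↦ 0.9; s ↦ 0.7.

0.60

~s: Łukasiewicz ¬ gives 1 − 0.7 = 0.3
~~s: Łukasiewicz ¬ gives 1 − 0.3 = 0.7
~~~s: Łukasiewicz ¬ gives 1 − 0.7 = 0.3
(q \/ r) = max(0.1, 0.5) = 0.5
(~~~s -> (q \/ r)): min(1, 1 − 0.3 + 0.5) = 1
~(~~~s -> (q \/ r)): Łukasiewicz ¬ gives 1 − 1 = 0
~~(~~~s -> (q \/ r)): Łukasiewicz ¬ gives 1 − 0 = 1
(r -> q): min(1, 1 − 0.5 + 0.1) = 0.6
~q: Łukasiewicz ¬ gives 1 − 0.1 = 0.9
((r -> q) /\ ~q) = min(0.6, 0.9) = 0.6
(((r -> q) /\ ~q) -> q): min(1, 1 − 0.6 + 0.1) = 0.5
~(((r -> q) /\ ~q) -> q): Łukasiewicz ¬ gives 1 − 0.5 = 0.5
(p -> ~(((r -> q) /\ ~q) -> q)): min(1, 1 − 0.9 + 0.5) = 0.6
(~~(~~~s -> (q \/ r)) /\ (p -> ~(((r -> q) /\ ~q) -> q))) = min(1, 0.6) = 0.6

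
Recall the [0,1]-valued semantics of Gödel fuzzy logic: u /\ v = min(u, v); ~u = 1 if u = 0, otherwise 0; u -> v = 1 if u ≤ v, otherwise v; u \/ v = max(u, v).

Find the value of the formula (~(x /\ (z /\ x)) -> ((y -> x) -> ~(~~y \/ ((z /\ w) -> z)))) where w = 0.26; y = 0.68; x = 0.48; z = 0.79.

1.00

(z /\ x) = min(0.79, 0.48) = 0.48
(x /\ (z /\ x)) = min(0.48, 0.48) = 0.48
~(x /\ (z /\ x)): Gödel ¬ of 0.48 = 0 (operand ≠ 0)
(y -> x): 0.68 > 0.48, so result = 0.48
~y: Gödel ¬ of 0.68 = 0 (operand ≠ 0)
~~y: Gödel ¬ of 0 = 1 (operand is 0)
(z /\ w) = min(0.79, 0.26) = 0.26
((z /\ w) -> z): 0.26 ≤ 0.79, so result = 1
(~~y \/ ((z /\ w) -> z)) = max(1, 1) = 1
~(~~y \/ ((z /\ w) -> z)): Gödel ¬ of 1 = 0 (operand ≠ 0)
((y -> x) -> ~(~~y \/ ((z /\ w) -> z))): 0.48 > 0, so result = 0
(~(x /\ (z /\ x)) -> ((y -> x) -> ~(~~y \/ ((z /\ w) -> z)))): 0 ≤ 0, so result = 1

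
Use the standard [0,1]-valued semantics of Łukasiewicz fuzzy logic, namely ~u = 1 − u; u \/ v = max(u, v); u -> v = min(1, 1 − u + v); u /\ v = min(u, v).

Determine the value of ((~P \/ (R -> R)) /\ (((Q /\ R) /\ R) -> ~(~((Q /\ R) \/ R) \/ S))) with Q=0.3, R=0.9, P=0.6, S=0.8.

~P: Łukasiewicz ¬ gives 1 − 0.6 = 0.4
(R -> R): min(1, 1 − 0.9 + 0.9) = 1
(~P \/ (R -> R)) = max(0.4, 1) = 1
(Q /\ R) = min(0.3, 0.9) = 0.3
((Q /\ R) /\ R) = min(0.3, 0.9) = 0.3
(Q /\ R) = min(0.3, 0.9) = 0.3
((Q /\ R) \/ R) = max(0.3, 0.9) = 0.9
~((Q /\ R) \/ R): Łukasiewicz ¬ gives 1 − 0.9 = 0.1
(~((Q /\ R) \/ R) \/ S) = max(0.1, 0.8) = 0.8
~(~((Q /\ R) \/ R) \/ S): Łukasiewicz ¬ gives 1 − 0.8 = 0.2
(((Q /\ R) /\ R) -> ~(~((Q /\ R) \/ R) \/ S)): min(1, 1 − 0.3 + 0.2) = 0.9
((~P \/ (R -> R)) /\ (((Q /\ R) /\ R) -> ~(~((Q /\ R) \/ R) \/ S))) = min(1, 0.9) = 0.9

0.90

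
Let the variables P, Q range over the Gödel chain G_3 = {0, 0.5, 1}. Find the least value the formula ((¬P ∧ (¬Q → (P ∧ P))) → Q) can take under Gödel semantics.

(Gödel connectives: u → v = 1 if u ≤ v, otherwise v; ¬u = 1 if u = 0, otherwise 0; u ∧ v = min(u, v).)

0.50

The minimum is attained at P = 0, Q = 0.5:
  ¬P: Gödel ¬ of 0 = 1 (operand is 0)
  ¬Q: Gödel ¬ of 0.5 = 0 (operand ≠ 0)
  (P ∧ P) = min(0, 0) = 0
  (¬Q → (P ∧ P)): 0 ≤ 0, so result = 1
  (¬P ∧ (¬Q → (P ∧ P))) = min(1, 1) = 1
  ((¬P ∧ (¬Q → (P ∧ P))) → Q): 1 > 0.5, so result = 0.5
Checking all 9 assignments confirms none give a value below 0.50.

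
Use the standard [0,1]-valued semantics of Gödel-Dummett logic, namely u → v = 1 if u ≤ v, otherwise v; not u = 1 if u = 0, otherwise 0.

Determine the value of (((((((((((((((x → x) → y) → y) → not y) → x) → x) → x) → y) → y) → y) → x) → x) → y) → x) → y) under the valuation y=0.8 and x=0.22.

1.00

(x → x): 0.22 ≤ 0.22, so result = 1
((x → x) → y): 1 > 0.8, so result = 0.8
(((x → x) → y) → y): 0.8 ≤ 0.8, so result = 1
not y: Gödel ¬ of 0.8 = 0 (operand ≠ 0)
((((x → x) → y) → y) → not y): 1 > 0, so result = 0
(((((x → x) → y) → y) → not y) → x): 0 ≤ 0.22, so result = 1
((((((x → x) → y) → y) → not y) → x) → x): 1 > 0.22, so result = 0.22
(((((((x → x) → y) → y) → not y) → x) → x) → x): 0.22 ≤ 0.22, so result = 1
((((((((x → x) → y) → y) → not y) → x) → x) → x) → y): 1 > 0.8, so result = 0.8
(((((((((x → x) → y) → y) → not y) → x) → x) → x) → y) → y): 0.8 ≤ 0.8, so result = 1
((((((((((x → x) → y) → y) → not y) → x) → x) → x) → y) → y) → y): 1 > 0.8, so result = 0.8
(((((((((((x → x) → y) → y) → not y) → x) → x) → x) → y) → y) → y) → x): 0.8 > 0.22, so result = 0.22
((((((((((((x → x) → y) → y) → not y) → x) → x) → x) → y) → y) → y) → x) → x): 0.22 ≤ 0.22, so result = 1
(((((((((((((x → x) → y) → y) → not y) → x) → x) → x) → y) → y) → y) → x) → x) → y): 1 > 0.8, so result = 0.8
((((((((((((((x → x) → y) → y) → not y) → x) → x) → x) → y) → y) → y) → x) → x) → y) → x): 0.8 > 0.22, so result = 0.22
(((((((((((((((x → x) → y) → y) → not y) → x) → x) → x) → y) → y) → y) → x) → x) → y) → x) → y): 0.22 ≤ 0.8, so result = 1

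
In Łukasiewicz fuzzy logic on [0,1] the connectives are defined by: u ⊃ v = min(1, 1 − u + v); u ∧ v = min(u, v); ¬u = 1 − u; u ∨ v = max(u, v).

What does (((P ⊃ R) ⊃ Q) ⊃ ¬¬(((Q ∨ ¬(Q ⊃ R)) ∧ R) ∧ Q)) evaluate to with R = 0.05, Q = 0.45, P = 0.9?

0.05

(P ⊃ R): min(1, 1 − 0.9 + 0.05) = 0.15
((P ⊃ R) ⊃ Q): min(1, 1 − 0.15 + 0.45) = 1
(Q ⊃ R): min(1, 1 − 0.45 + 0.05) = 0.6
¬(Q ⊃ R): Łukasiewicz ¬ gives 1 − 0.6 = 0.4
(Q ∨ ¬(Q ⊃ R)) = max(0.45, 0.4) = 0.45
((Q ∨ ¬(Q ⊃ R)) ∧ R) = min(0.45, 0.05) = 0.05
(((Q ∨ ¬(Q ⊃ R)) ∧ R) ∧ Q) = min(0.05, 0.45) = 0.05
¬(((Q ∨ ¬(Q ⊃ R)) ∧ R) ∧ Q): Łukasiewicz ¬ gives 1 − 0.05 = 0.95
¬¬(((Q ∨ ¬(Q ⊃ R)) ∧ R) ∧ Q): Łukasiewicz ¬ gives 1 − 0.95 = 0.05
(((P ⊃ R) ⊃ Q) ⊃ ¬¬(((Q ∨ ¬(Q ⊃ R)) ∧ R) ∧ Q)): min(1, 1 − 1 + 0.05) = 0.05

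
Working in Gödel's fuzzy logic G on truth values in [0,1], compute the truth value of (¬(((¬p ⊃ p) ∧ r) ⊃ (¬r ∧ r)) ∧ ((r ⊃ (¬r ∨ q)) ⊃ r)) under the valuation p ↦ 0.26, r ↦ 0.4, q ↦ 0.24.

1.00

¬p: Gödel ¬ of 0.26 = 0 (operand ≠ 0)
(¬p ⊃ p): 0 ≤ 0.26, so result = 1
((¬p ⊃ p) ∧ r) = min(1, 0.4) = 0.4
¬r: Gödel ¬ of 0.4 = 0 (operand ≠ 0)
(¬r ∧ r) = min(0, 0.4) = 0
(((¬p ⊃ p) ∧ r) ⊃ (¬r ∧ r)): 0.4 > 0, so result = 0
¬(((¬p ⊃ p) ∧ r) ⊃ (¬r ∧ r)): Gödel ¬ of 0 = 1 (operand is 0)
¬r: Gödel ¬ of 0.4 = 0 (operand ≠ 0)
(¬r ∨ q) = max(0, 0.24) = 0.24
(r ⊃ (¬r ∨ q)): 0.4 > 0.24, so result = 0.24
((r ⊃ (¬r ∨ q)) ⊃ r): 0.24 ≤ 0.4, so result = 1
(¬(((¬p ⊃ p) ∧ r) ⊃ (¬r ∧ r)) ∧ ((r ⊃ (¬r ∨ q)) ⊃ r)) = min(1, 1) = 1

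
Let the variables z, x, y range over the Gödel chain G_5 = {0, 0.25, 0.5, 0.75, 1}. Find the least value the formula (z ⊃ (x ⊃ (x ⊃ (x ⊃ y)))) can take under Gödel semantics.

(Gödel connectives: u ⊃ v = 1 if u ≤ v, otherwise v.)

0.00

The minimum is attained at z = 0.25, x = 0.25, y = 0:
  (x ⊃ y): 0.25 > 0, so result = 0
  (x ⊃ (x ⊃ y)): 0.25 > 0, so result = 0
  (x ⊃ (x ⊃ (x ⊃ y))): 0.25 > 0, so result = 0
  (z ⊃ (x ⊃ (x ⊃ (x ⊃ y)))): 0.25 > 0, so result = 0
Checking all 125 assignments confirms none give a value below 0.00.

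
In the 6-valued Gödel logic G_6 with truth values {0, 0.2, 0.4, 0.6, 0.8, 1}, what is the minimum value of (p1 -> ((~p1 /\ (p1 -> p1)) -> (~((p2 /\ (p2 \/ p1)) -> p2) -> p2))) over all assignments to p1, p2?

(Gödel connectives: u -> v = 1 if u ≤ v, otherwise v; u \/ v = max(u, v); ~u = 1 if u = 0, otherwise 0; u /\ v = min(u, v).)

1.00

Every assignment gives 1. For instance at p1 = 0, p2 = 0:
  ~p1: Gödel ¬ of 0 = 1 (operand is 0)
  (p1 -> p1): 0 ≤ 0, so result = 1
  (~p1 /\ (p1 -> p1)) = min(1, 1) = 1
  (p2 \/ p1) = max(0, 0) = 0
  (p2 /\ (p2 \/ p1)) = min(0, 0) = 0
  ((p2 /\ (p2 \/ p1)) -> p2): 0 ≤ 0, so result = 1
  ~((p2 /\ (p2 \/ p1)) -> p2): Gödel ¬ of 1 = 0 (operand ≠ 0)
  (~((p2 /\ (p2 \/ p1)) -> p2) -> p2): 0 ≤ 0, so result = 1
  ((~p1 /\ (p1 -> p1)) -> (~((p2 /\ (p2 \/ p1)) -> p2) -> p2)): 1 ≤ 1, so result = 1
  (p1 -> ((~p1 /\ (p1 -> p1)) -> (~((p2 /\ (p2 \/ p1)) -> p2) -> p2))): 0 ≤ 1, so result = 1
All 36 assignments give value 1 — the formula is a G_6-tautology.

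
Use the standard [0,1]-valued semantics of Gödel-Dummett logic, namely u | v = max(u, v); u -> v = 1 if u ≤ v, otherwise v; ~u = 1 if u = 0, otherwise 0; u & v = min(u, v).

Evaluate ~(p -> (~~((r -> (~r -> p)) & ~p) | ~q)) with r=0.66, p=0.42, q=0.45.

1.00

~r: Gödel ¬ of 0.66 = 0 (operand ≠ 0)
(~r -> p): 0 ≤ 0.42, so result = 1
(r -> (~r -> p)): 0.66 ≤ 1, so result = 1
~p: Gödel ¬ of 0.42 = 0 (operand ≠ 0)
((r -> (~r -> p)) & ~p) = min(1, 0) = 0
~((r -> (~r -> p)) & ~p): Gödel ¬ of 0 = 1 (operand is 0)
~~((r -> (~r -> p)) & ~p): Gödel ¬ of 1 = 0 (operand ≠ 0)
~q: Gödel ¬ of 0.45 = 0 (operand ≠ 0)
(~~((r -> (~r -> p)) & ~p) | ~q) = max(0, 0) = 0
(p -> (~~((r -> (~r -> p)) & ~p) | ~q)): 0.42 > 0, so result = 0
~(p -> (~~((r -> (~r -> p)) & ~p) | ~q)): Gödel ¬ of 0 = 1 (operand is 0)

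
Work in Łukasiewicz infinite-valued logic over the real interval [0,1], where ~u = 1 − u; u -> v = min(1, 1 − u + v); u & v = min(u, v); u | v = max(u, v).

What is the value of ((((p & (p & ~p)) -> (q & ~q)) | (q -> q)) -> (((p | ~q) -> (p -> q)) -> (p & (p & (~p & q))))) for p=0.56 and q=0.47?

0.44

~p: Łukasiewicz ¬ gives 1 − 0.56 = 0.44
(p & ~p) = min(0.56, 0.44) = 0.44
(p & (p & ~p)) = min(0.56, 0.44) = 0.44
~q: Łukasiewicz ¬ gives 1 − 0.47 = 0.53
(q & ~q) = min(0.47, 0.53) = 0.47
((p & (p & ~p)) -> (q & ~q)): min(1, 1 − 0.44 + 0.47) = 1
(q -> q): min(1, 1 − 0.47 + 0.47) = 1
(((p & (p & ~p)) -> (q & ~q)) | (q -> q)) = max(1, 1) = 1
~q: Łukasiewicz ¬ gives 1 − 0.47 = 0.53
(p | ~q) = max(0.56, 0.53) = 0.56
(p -> q): min(1, 1 − 0.56 + 0.47) = 0.91
((p | ~q) -> (p -> q)): min(1, 1 − 0.56 + 0.91) = 1
~p: Łukasiewicz ¬ gives 1 − 0.56 = 0.44
(~p & q) = min(0.44, 0.47) = 0.44
(p & (~p & q)) = min(0.56, 0.44) = 0.44
(p & (p & (~p & q))) = min(0.56, 0.44) = 0.44
(((p | ~q) -> (p -> q)) -> (p & (p & (~p & q)))): min(1, 1 − 1 + 0.44) = 0.44
((((p & (p & ~p)) -> (q & ~q)) | (q -> q)) -> (((p | ~q) -> (p -> q)) -> (p & (p & (~p & q))))): min(1, 1 − 1 + 0.44) = 0.44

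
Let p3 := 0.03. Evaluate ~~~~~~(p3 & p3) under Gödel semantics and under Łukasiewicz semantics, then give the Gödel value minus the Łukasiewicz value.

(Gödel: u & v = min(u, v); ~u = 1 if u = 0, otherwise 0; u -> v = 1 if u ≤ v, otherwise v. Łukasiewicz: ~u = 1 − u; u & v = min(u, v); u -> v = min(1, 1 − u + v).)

0.97

Gödel evaluation:
  (p3 & p3) = min(0.03, 0.03) = 0.03
  ~(p3 & p3): Gödel ¬ of 0.03 = 0 (operand ≠ 0)
  ~~(p3 & p3): Gödel ¬ of 0 = 1 (operand is 0)
  ~~~(p3 & p3): Gödel ¬ of 1 = 0 (operand ≠ 0)
  ~~~~(p3 & p3): Gödel ¬ of 0 = 1 (operand is 0)
  ~~~~~(p3 & p3): Gödel ¬ of 1 = 0 (operand ≠ 0)
  ~~~~~~(p3 & p3): Gödel ¬ of 0 = 1 (operand is 0)
  Gödel value = 1
Łukasiewicz evaluation:
  (p3 & p3) = min(0.03, 0.03) = 0.03
  ~(p3 & p3): Łukasiewicz ¬ gives 1 − 0.03 = 0.97
  ~~(p3 & p3): Łukasiewicz ¬ gives 1 − 0.97 = 0.03
  ~~~(p3 & p3): Łukasiewicz ¬ gives 1 − 0.03 = 0.97
  ~~~~(p3 & p3): Łukasiewicz ¬ gives 1 − 0.97 = 0.03
  ~~~~~(p3 & p3): Łukasiewicz ¬ gives 1 − 0.03 = 0.97
  ~~~~~~(p3 & p3): Łukasiewicz ¬ gives 1 − 0.97 = 0.03
  Łukasiewicz value = 0.03
Difference: 1 − 0.03 = 0.97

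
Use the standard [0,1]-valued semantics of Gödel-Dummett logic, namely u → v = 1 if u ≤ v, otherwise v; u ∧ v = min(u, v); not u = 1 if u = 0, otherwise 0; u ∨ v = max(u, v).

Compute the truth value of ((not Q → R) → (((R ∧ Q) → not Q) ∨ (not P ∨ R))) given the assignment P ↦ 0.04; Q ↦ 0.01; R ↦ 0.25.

not Q: Gödel ¬ of 0.01 = 0 (operand ≠ 0)
(not Q → R): 0 ≤ 0.25, so result = 1
(R ∧ Q) = min(0.25, 0.01) = 0.01
not Q: Gödel ¬ of 0.01 = 0 (operand ≠ 0)
((R ∧ Q) → not Q): 0.01 > 0, so result = 0
not P: Gödel ¬ of 0.04 = 0 (operand ≠ 0)
(not P ∨ R) = max(0, 0.25) = 0.25
(((R ∧ Q) → not Q) ∨ (not P ∨ R)) = max(0, 0.25) = 0.25
((not Q → R) → (((R ∧ Q) → not Q) ∨ (not P ∨ R))): 1 > 0.25, so result = 0.25

0.25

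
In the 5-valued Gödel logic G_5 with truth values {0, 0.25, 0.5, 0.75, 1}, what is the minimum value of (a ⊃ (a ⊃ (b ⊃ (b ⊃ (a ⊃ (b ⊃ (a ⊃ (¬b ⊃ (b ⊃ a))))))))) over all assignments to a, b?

Every assignment gives 1. For instance at a = 0, b = 0:
  ¬b: Gödel ¬ of 0 = 1 (operand is 0)
  (b ⊃ a): 0 ≤ 0, so result = 1
  (¬b ⊃ (b ⊃ a)): 1 ≤ 1, so result = 1
  (a ⊃ (¬b ⊃ (b ⊃ a))): 0 ≤ 1, so result = 1
  (b ⊃ (a ⊃ (¬b ⊃ (b ⊃ a)))): 0 ≤ 1, so result = 1
  (a ⊃ (b ⊃ (a ⊃ (¬b ⊃ (b ⊃ a))))): 0 ≤ 1, so result = 1
  (b ⊃ (a ⊃ (b ⊃ (a ⊃ (¬b ⊃ (b ⊃ a)))))): 0 ≤ 1, so result = 1
  (b ⊃ (b ⊃ (a ⊃ (b ⊃ (a ⊃ (¬b ⊃ (b ⊃ a))))))): 0 ≤ 1, so result = 1
  (a ⊃ (b ⊃ (b ⊃ (a ⊃ (b ⊃ (a ⊃ (¬b ⊃ (b ⊃ a)))))))): 0 ≤ 1, so result = 1
  (a ⊃ (a ⊃ (b ⊃ (b ⊃ (a ⊃ (b ⊃ (a ⊃ (¬b ⊃ (b ⊃ a))))))))): 0 ≤ 1, so result = 1
All 25 assignments give value 1 — the formula is a G_5-tautology.

1.00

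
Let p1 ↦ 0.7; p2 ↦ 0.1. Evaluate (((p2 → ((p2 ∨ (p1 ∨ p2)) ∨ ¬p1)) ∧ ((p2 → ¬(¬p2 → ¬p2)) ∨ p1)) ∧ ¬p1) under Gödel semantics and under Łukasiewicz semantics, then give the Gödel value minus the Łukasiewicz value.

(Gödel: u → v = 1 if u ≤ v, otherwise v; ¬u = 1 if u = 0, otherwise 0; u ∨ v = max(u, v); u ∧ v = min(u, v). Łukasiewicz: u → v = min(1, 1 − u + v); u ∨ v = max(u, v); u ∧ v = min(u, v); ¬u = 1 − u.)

Gödel evaluation:
  (p1 ∨ p2) = max(0.7, 0.1) = 0.7
  (p2 ∨ (p1 ∨ p2)) = max(0.1, 0.7) = 0.7
  ¬p1: Gödel ¬ of 0.7 = 0 (operand ≠ 0)
  ((p2 ∨ (p1 ∨ p2)) ∨ ¬p1) = max(0.7, 0) = 0.7
  (p2 → ((p2 ∨ (p1 ∨ p2)) ∨ ¬p1)): 0.1 ≤ 0.7, so result = 1
  ¬p2: Gödel ¬ of 0.1 = 0 (operand ≠ 0)
  ¬p2: Gödel ¬ of 0.1 = 0 (operand ≠ 0)
  (¬p2 → ¬p2): 0 ≤ 0, so result = 1
  ¬(¬p2 → ¬p2): Gödel ¬ of 1 = 0 (operand ≠ 0)
  (p2 → ¬(¬p2 → ¬p2)): 0.1 > 0, so result = 0
  ((p2 → ¬(¬p2 → ¬p2)) ∨ p1) = max(0, 0.7) = 0.7
  ((p2 → ((p2 ∨ (p1 ∨ p2)) ∨ ¬p1)) ∧ ((p2 → ¬(¬p2 → ¬p2)) ∨ p1)) = min(1, 0.7) = 0.7
  ¬p1: Gödel ¬ of 0.7 = 0 (operand ≠ 0)
  (((p2 → ((p2 ∨ (p1 ∨ p2)) ∨ ¬p1)) ∧ ((p2 → ¬(¬p2 → ¬p2)) ∨ p1)) ∧ ¬p1) = min(0.7, 0) = 0
  Gödel value = 0
Łukasiewicz evaluation:
  (p1 ∨ p2) = max(0.7, 0.1) = 0.7
  (p2 ∨ (p1 ∨ p2)) = max(0.1, 0.7) = 0.7
  ¬p1: Łukasiewicz ¬ gives 1 − 0.7 = 0.3
  ((p2 ∨ (p1 ∨ p2)) ∨ ¬p1) = max(0.7, 0.3) = 0.7
  (p2 → ((p2 ∨ (p1 ∨ p2)) ∨ ¬p1)): min(1, 1 − 0.1 + 0.7) = 1
  ¬p2: Łukasiewicz ¬ gives 1 − 0.1 = 0.9
  ¬p2: Łukasiewicz ¬ gives 1 − 0.1 = 0.9
  (¬p2 → ¬p2): min(1, 1 − 0.9 + 0.9) = 1
  ¬(¬p2 → ¬p2): Łukasiewicz ¬ gives 1 − 1 = 0
  (p2 → ¬(¬p2 → ¬p2)): min(1, 1 − 0.1 + 0) = 0.9
  ((p2 → ¬(¬p2 → ¬p2)) ∨ p1) = max(0.9, 0.7) = 0.9
  ((p2 → ((p2 ∨ (p1 ∨ p2)) ∨ ¬p1)) ∧ ((p2 → ¬(¬p2 → ¬p2)) ∨ p1)) = min(1, 0.9) = 0.9
  ¬p1: Łukasiewicz ¬ gives 1 − 0.7 = 0.3
  (((p2 → ((p2 ∨ (p1 ∨ p2)) ∨ ¬p1)) ∧ ((p2 → ¬(¬p2 → ¬p2)) ∨ p1)) ∧ ¬p1) = min(0.9, 0.3) = 0.3
  Łukasiewicz value = 0.3
Difference: 0 − 0.3 = -0.30

-0.30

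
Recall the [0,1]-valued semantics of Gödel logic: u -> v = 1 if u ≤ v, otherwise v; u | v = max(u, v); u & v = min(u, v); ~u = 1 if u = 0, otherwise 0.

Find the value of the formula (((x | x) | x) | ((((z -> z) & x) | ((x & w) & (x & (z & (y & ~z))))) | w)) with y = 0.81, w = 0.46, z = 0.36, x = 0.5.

0.50

(x | x) = max(0.5, 0.5) = 0.5
((x | x) | x) = max(0.5, 0.5) = 0.5
(z -> z): 0.36 ≤ 0.36, so result = 1
((z -> z) & x) = min(1, 0.5) = 0.5
(x & w) = min(0.5, 0.46) = 0.46
~z: Gödel ¬ of 0.36 = 0 (operand ≠ 0)
(y & ~z) = min(0.81, 0) = 0
(z & (y & ~z)) = min(0.36, 0) = 0
(x & (z & (y & ~z))) = min(0.5, 0) = 0
((x & w) & (x & (z & (y & ~z)))) = min(0.46, 0) = 0
(((z -> z) & x) | ((x & w) & (x & (z & (y & ~z))))) = max(0.5, 0) = 0.5
((((z -> z) & x) | ((x & w) & (x & (z & (y & ~z))))) | w) = max(0.5, 0.46) = 0.5
(((x | x) | x) | ((((z -> z) & x) | ((x & w) & (x & (z & (y & ~z))))) | w)) = max(0.5, 0.5) = 0.5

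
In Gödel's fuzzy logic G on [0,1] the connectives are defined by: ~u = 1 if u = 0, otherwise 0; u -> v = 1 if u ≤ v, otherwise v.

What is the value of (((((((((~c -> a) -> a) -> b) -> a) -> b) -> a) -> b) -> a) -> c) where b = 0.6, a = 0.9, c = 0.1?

~c: Gödel ¬ of 0.1 = 0 (operand ≠ 0)
(~c -> a): 0 ≤ 0.9, so result = 1
((~c -> a) -> a): 1 > 0.9, so result = 0.9
(((~c -> a) -> a) -> b): 0.9 > 0.6, so result = 0.6
((((~c -> a) -> a) -> b) -> a): 0.6 ≤ 0.9, so result = 1
(((((~c -> a) -> a) -> b) -> a) -> b): 1 > 0.6, so result = 0.6
((((((~c -> a) -> a) -> b) -> a) -> b) -> a): 0.6 ≤ 0.9, so result = 1
(((((((~c -> a) -> a) -> b) -> a) -> b) -> a) -> b): 1 > 0.6, so result = 0.6
((((((((~c -> a) -> a) -> b) -> a) -> b) -> a) -> b) -> a): 0.6 ≤ 0.9, so result = 1
(((((((((~c -> a) -> a) -> b) -> a) -> b) -> a) -> b) -> a) -> c): 1 > 0.1, so result = 0.1

0.10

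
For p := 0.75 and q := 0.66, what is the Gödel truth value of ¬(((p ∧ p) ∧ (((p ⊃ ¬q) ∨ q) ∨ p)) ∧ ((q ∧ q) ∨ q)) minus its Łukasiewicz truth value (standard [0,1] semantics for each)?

-0.34

Gödel evaluation:
  (p ∧ p) = min(0.75, 0.75) = 0.75
  ¬q: Gödel ¬ of 0.66 = 0 (operand ≠ 0)
  (p ⊃ ¬q): 0.75 > 0, so result = 0
  ((p ⊃ ¬q) ∨ q) = max(0, 0.66) = 0.66
  (((p ⊃ ¬q) ∨ q) ∨ p) = max(0.66, 0.75) = 0.75
  ((p ∧ p) ∧ (((p ⊃ ¬q) ∨ q) ∨ p)) = min(0.75, 0.75) = 0.75
  (q ∧ q) = min(0.66, 0.66) = 0.66
  ((q ∧ q) ∨ q) = max(0.66, 0.66) = 0.66
  (((p ∧ p) ∧ (((p ⊃ ¬q) ∨ q) ∨ p)) ∧ ((q ∧ q) ∨ q)) = min(0.75, 0.66) = 0.66
  ¬(((p ∧ p) ∧ (((p ⊃ ¬q) ∨ q) ∨ p)) ∧ ((q ∧ q) ∨ q)): Gödel ¬ of 0.66 = 0 (operand ≠ 0)
  Gödel value = 0
Łukasiewicz evaluation:
  (p ∧ p) = min(0.75, 0.75) = 0.75
  ¬q: Łukasiewicz ¬ gives 1 − 0.66 = 0.34
  (p ⊃ ¬q): min(1, 1 − 0.75 + 0.34) = 0.59
  ((p ⊃ ¬q) ∨ q) = max(0.59, 0.66) = 0.66
  (((p ⊃ ¬q) ∨ q) ∨ p) = max(0.66, 0.75) = 0.75
  ((p ∧ p) ∧ (((p ⊃ ¬q) ∨ q) ∨ p)) = min(0.75, 0.75) = 0.75
  (q ∧ q) = min(0.66, 0.66) = 0.66
  ((q ∧ q) ∨ q) = max(0.66, 0.66) = 0.66
  (((p ∧ p) ∧ (((p ⊃ ¬q) ∨ q) ∨ p)) ∧ ((q ∧ q) ∨ q)) = min(0.75, 0.66) = 0.66
  ¬(((p ∧ p) ∧ (((p ⊃ ¬q) ∨ q) ∨ p)) ∧ ((q ∧ q) ∨ q)): Łukasiewicz ¬ gives 1 − 0.66 = 0.34
  Łukasiewicz value = 0.34
Difference: 0 − 0.34 = -0.34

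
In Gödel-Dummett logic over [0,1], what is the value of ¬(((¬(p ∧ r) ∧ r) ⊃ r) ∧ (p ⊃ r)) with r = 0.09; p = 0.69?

(p ∧ r) = min(0.69, 0.09) = 0.09
¬(p ∧ r): Gödel ¬ of 0.09 = 0 (operand ≠ 0)
(¬(p ∧ r) ∧ r) = min(0, 0.09) = 0
((¬(p ∧ r) ∧ r) ⊃ r): 0 ≤ 0.09, so result = 1
(p ⊃ r): 0.69 > 0.09, so result = 0.09
(((¬(p ∧ r) ∧ r) ⊃ r) ∧ (p ⊃ r)) = min(1, 0.09) = 0.09
¬(((¬(p ∧ r) ∧ r) ⊃ r) ∧ (p ⊃ r)): Gödel ¬ of 0.09 = 0 (operand ≠ 0)

0.00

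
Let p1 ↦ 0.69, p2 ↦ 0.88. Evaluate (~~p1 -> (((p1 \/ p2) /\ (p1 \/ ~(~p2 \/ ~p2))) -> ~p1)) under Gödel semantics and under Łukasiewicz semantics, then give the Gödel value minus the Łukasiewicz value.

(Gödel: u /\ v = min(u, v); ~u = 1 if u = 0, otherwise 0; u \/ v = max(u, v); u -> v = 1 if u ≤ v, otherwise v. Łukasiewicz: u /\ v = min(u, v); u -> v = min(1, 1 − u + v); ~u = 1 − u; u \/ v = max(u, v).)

-0.74

Gödel evaluation:
  ~p1: Gödel ¬ of 0.69 = 0 (operand ≠ 0)
  ~~p1: Gödel ¬ of 0 = 1 (operand is 0)
  (p1 \/ p2) = max(0.69, 0.88) = 0.88
  ~p2: Gödel ¬ of 0.88 = 0 (operand ≠ 0)
  ~p2: Gödel ¬ of 0.88 = 0 (operand ≠ 0)
  (~p2 \/ ~p2) = max(0, 0) = 0
  ~(~p2 \/ ~p2): Gödel ¬ of 0 = 1 (operand is 0)
  (p1 \/ ~(~p2 \/ ~p2)) = max(0.69, 1) = 1
  ((p1 \/ p2) /\ (p1 \/ ~(~p2 \/ ~p2))) = min(0.88, 1) = 0.88
  ~p1: Gödel ¬ of 0.69 = 0 (operand ≠ 0)
  (((p1 \/ p2) /\ (p1 \/ ~(~p2 \/ ~p2))) -> ~p1): 0.88 > 0, so result = 0
  (~~p1 -> (((p1 \/ p2) /\ (p1 \/ ~(~p2 \/ ~p2))) -> ~p1)): 1 > 0, so result = 0
  Gödel value = 0
Łukasiewicz evaluation:
  ~p1: Łukasiewicz ¬ gives 1 − 0.69 = 0.31
  ~~p1: Łukasiewicz ¬ gives 1 − 0.31 = 0.69
  (p1 \/ p2) = max(0.69, 0.88) = 0.88
  ~p2: Łukasiewicz ¬ gives 1 − 0.88 = 0.12
  ~p2: Łukasiewicz ¬ gives 1 − 0.88 = 0.12
  (~p2 \/ ~p2) = max(0.12, 0.12) = 0.12
  ~(~p2 \/ ~p2): Łukasiewicz ¬ gives 1 − 0.12 = 0.88
  (p1 \/ ~(~p2 \/ ~p2)) = max(0.69, 0.88) = 0.88
  ((p1 \/ p2) /\ (p1 \/ ~(~p2 \/ ~p2))) = min(0.88, 0.88) = 0.88
  ~p1: Łukasiewicz ¬ gives 1 − 0.69 = 0.31
  (((p1 \/ p2) /\ (p1 \/ ~(~p2 \/ ~p2))) -> ~p1): min(1, 1 − 0.88 + 0.31) = 0.43
  (~~p1 -> (((p1 \/ p2) /\ (p1 \/ ~(~p2 \/ ~p2))) -> ~p1)): min(1, 1 − 0.69 + 0.43) = 0.74
  Łukasiewicz value = 0.74
Difference: 0 − 0.74 = -0.74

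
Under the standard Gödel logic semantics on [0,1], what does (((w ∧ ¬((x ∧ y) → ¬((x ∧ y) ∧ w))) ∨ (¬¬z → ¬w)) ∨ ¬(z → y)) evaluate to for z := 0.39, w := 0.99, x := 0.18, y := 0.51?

0.99

(x ∧ y) = min(0.18, 0.51) = 0.18
(x ∧ y) = min(0.18, 0.51) = 0.18
((x ∧ y) ∧ w) = min(0.18, 0.99) = 0.18
¬((x ∧ y) ∧ w): Gödel ¬ of 0.18 = 0 (operand ≠ 0)
((x ∧ y) → ¬((x ∧ y) ∧ w)): 0.18 > 0, so result = 0
¬((x ∧ y) → ¬((x ∧ y) ∧ w)): Gödel ¬ of 0 = 1 (operand is 0)
(w ∧ ¬((x ∧ y) → ¬((x ∧ y) ∧ w))) = min(0.99, 1) = 0.99
¬z: Gödel ¬ of 0.39 = 0 (operand ≠ 0)
¬¬z: Gödel ¬ of 0 = 1 (operand is 0)
¬w: Gödel ¬ of 0.99 = 0 (operand ≠ 0)
(¬¬z → ¬w): 1 > 0, so result = 0
((w ∧ ¬((x ∧ y) → ¬((x ∧ y) ∧ w))) ∨ (¬¬z → ¬w)) = max(0.99, 0) = 0.99
(z → y): 0.39 ≤ 0.51, so result = 1
¬(z → y): Gödel ¬ of 1 = 0 (operand ≠ 0)
(((w ∧ ¬((x ∧ y) → ¬((x ∧ y) ∧ w))) ∨ (¬¬z → ¬w)) ∨ ¬(z → y)) = max(0.99, 0) = 0.99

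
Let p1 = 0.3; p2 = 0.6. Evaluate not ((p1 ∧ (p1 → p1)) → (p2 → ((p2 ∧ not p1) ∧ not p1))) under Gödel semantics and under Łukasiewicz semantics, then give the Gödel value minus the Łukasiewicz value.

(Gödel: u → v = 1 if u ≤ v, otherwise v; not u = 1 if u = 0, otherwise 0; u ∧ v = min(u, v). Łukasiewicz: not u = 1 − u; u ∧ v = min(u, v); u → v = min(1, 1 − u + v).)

Gödel evaluation:
  (p1 → p1): 0.3 ≤ 0.3, so result = 1
  (p1 ∧ (p1 → p1)) = min(0.3, 1) = 0.3
  not p1: Gödel ¬ of 0.3 = 0 (operand ≠ 0)
  (p2 ∧ not p1) = min(0.6, 0) = 0
  not p1: Gödel ¬ of 0.3 = 0 (operand ≠ 0)
  ((p2 ∧ not p1) ∧ not p1) = min(0, 0) = 0
  (p2 → ((p2 ∧ not p1) ∧ not p1)): 0.6 > 0, so result = 0
  ((p1 ∧ (p1 → p1)) → (p2 → ((p2 ∧ not p1) ∧ not p1))): 0.3 > 0, so result = 0
  not ((p1 ∧ (p1 → p1)) → (p2 → ((p2 ∧ not p1) ∧ not p1))): Gödel ¬ of 0 = 1 (operand is 0)
  Gödel value = 1
Łukasiewicz evaluation:
  (p1 → p1): min(1, 1 − 0.3 + 0.3) = 1
  (p1 ∧ (p1 → p1)) = min(0.3, 1) = 0.3
  not p1: Łukasiewicz ¬ gives 1 − 0.3 = 0.7
  (p2 ∧ not p1) = min(0.6, 0.7) = 0.6
  not p1: Łukasiewicz ¬ gives 1 − 0.3 = 0.7
  ((p2 ∧ not p1) ∧ not p1) = min(0.6, 0.7) = 0.6
  (p2 → ((p2 ∧ not p1) ∧ not p1)): min(1, 1 − 0.6 + 0.6) = 1
  ((p1 ∧ (p1 → p1)) → (p2 → ((p2 ∧ not p1) ∧ not p1))): min(1, 1 − 0.3 + 1) = 1
  not ((p1 ∧ (p1 → p1)) → (p2 → ((p2 ∧ not p1) ∧ not p1))): Łukasiewicz ¬ gives 1 − 1 = 0
  Łukasiewicz value = 0
Difference: 1 − 0 = 1.00

1.00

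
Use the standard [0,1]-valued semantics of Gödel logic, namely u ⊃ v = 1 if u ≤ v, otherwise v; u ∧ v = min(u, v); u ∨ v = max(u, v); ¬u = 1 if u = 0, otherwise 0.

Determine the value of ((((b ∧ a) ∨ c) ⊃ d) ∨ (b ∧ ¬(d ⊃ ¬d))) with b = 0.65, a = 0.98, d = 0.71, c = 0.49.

1.00

(b ∧ a) = min(0.65, 0.98) = 0.65
((b ∧ a) ∨ c) = max(0.65, 0.49) = 0.65
(((b ∧ a) ∨ c) ⊃ d): 0.65 ≤ 0.71, so result = 1
¬d: Gödel ¬ of 0.71 = 0 (operand ≠ 0)
(d ⊃ ¬d): 0.71 > 0, so result = 0
¬(d ⊃ ¬d): Gödel ¬ of 0 = 1 (operand is 0)
(b ∧ ¬(d ⊃ ¬d)) = min(0.65, 1) = 0.65
((((b ∧ a) ∨ c) ⊃ d) ∨ (b ∧ ¬(d ⊃ ¬d))) = max(1, 0.65) = 1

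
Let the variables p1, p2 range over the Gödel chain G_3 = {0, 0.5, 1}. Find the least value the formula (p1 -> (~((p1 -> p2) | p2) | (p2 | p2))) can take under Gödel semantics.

0.50

The minimum is attained at p1 = 1, p2 = 0.5:
  (p1 -> p2): 1 > 0.5, so result = 0.5
  ((p1 -> p2) | p2) = max(0.5, 0.5) = 0.5
  ~((p1 -> p2) | p2): Gödel ¬ of 0.5 = 0 (operand ≠ 0)
  (p2 | p2) = max(0.5, 0.5) = 0.5
  (~((p1 -> p2) | p2) | (p2 | p2)) = max(0, 0.5) = 0.5
  (p1 -> (~((p1 -> p2) | p2) | (p2 | p2))): 1 > 0.5, so result = 0.5
Checking all 9 assignments confirms none give a value below 0.50.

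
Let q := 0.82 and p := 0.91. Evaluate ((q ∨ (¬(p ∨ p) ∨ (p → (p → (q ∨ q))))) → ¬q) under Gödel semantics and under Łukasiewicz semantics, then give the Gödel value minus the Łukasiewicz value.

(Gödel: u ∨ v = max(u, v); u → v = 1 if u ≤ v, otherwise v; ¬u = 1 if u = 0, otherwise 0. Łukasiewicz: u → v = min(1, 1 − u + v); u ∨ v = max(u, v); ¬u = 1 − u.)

Gödel evaluation:
  (p ∨ p) = max(0.91, 0.91) = 0.91
  ¬(p ∨ p): Gödel ¬ of 0.91 = 0 (operand ≠ 0)
  (q ∨ q) = max(0.82, 0.82) = 0.82
  (p → (q ∨ q)): 0.91 > 0.82, so result = 0.82
  (p → (p → (q ∨ q))): 0.91 > 0.82, so result = 0.82
  (¬(p ∨ p) ∨ (p → (p → (q ∨ q)))) = max(0, 0.82) = 0.82
  (q ∨ (¬(p ∨ p) ∨ (p → (p → (q ∨ q))))) = max(0.82, 0.82) = 0.82
  ¬q: Gödel ¬ of 0.82 = 0 (operand ≠ 0)
  ((q ∨ (¬(p ∨ p) ∨ (p → (p → (q ∨ q))))) → ¬q): 0.82 > 0, so result = 0
  Gödel value = 0
Łukasiewicz evaluation:
  (p ∨ p) = max(0.91, 0.91) = 0.91
  ¬(p ∨ p): Łukasiewicz ¬ gives 1 − 0.91 = 0.09
  (q ∨ q) = max(0.82, 0.82) = 0.82
  (p → (q ∨ q)): min(1, 1 − 0.91 + 0.82) = 0.91
  (p → (p → (q ∨ q))): min(1, 1 − 0.91 + 0.91) = 1
  (¬(p ∨ p) ∨ (p → (p → (q ∨ q)))) = max(0.09, 1) = 1
  (q ∨ (¬(p ∨ p) ∨ (p → (p → (q ∨ q))))) = max(0.82, 1) = 1
  ¬q: Łukasiewicz ¬ gives 1 − 0.82 = 0.18
  ((q ∨ (¬(p ∨ p) ∨ (p → (p → (q ∨ q))))) → ¬q): min(1, 1 − 1 + 0.18) = 0.18
  Łukasiewicz value = 0.18
Difference: 0 − 0.18 = -0.18

-0.18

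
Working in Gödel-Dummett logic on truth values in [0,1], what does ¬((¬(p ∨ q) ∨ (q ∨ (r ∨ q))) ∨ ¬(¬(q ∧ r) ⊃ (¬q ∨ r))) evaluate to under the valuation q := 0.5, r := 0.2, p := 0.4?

(p ∨ q) = max(0.4, 0.5) = 0.5
¬(p ∨ q): Gödel ¬ of 0.5 = 0 (operand ≠ 0)
(r ∨ q) = max(0.2, 0.5) = 0.5
(q ∨ (r ∨ q)) = max(0.5, 0.5) = 0.5
(¬(p ∨ q) ∨ (q ∨ (r ∨ q))) = max(0, 0.5) = 0.5
(q ∧ r) = min(0.5, 0.2) = 0.2
¬(q ∧ r): Gödel ¬ of 0.2 = 0 (operand ≠ 0)
¬q: Gödel ¬ of 0.5 = 0 (operand ≠ 0)
(¬q ∨ r) = max(0, 0.2) = 0.2
(¬(q ∧ r) ⊃ (¬q ∨ r)): 0 ≤ 0.2, so result = 1
¬(¬(q ∧ r) ⊃ (¬q ∨ r)): Gödel ¬ of 1 = 0 (operand ≠ 0)
((¬(p ∨ q) ∨ (q ∨ (r ∨ q))) ∨ ¬(¬(q ∧ r) ⊃ (¬q ∨ r))) = max(0.5, 0) = 0.5
¬((¬(p ∨ q) ∨ (q ∨ (r ∨ q))) ∨ ¬(¬(q ∧ r) ⊃ (¬q ∨ r))): Gödel ¬ of 0.5 = 0 (operand ≠ 0)

0.00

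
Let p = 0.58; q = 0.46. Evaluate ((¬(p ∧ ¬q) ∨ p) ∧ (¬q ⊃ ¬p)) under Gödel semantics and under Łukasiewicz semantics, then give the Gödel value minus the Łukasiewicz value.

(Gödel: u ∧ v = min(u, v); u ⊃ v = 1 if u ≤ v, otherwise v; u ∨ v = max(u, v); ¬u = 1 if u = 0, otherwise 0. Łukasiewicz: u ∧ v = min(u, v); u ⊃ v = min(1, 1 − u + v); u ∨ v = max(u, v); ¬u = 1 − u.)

Gödel evaluation:
  ¬q: Gödel ¬ of 0.46 = 0 (operand ≠ 0)
  (p ∧ ¬q) = min(0.58, 0) = 0
  ¬(p ∧ ¬q): Gödel ¬ of 0 = 1 (operand is 0)
  (¬(p ∧ ¬q) ∨ p) = max(1, 0.58) = 1
  ¬q: Gödel ¬ of 0.46 = 0 (operand ≠ 0)
  ¬p: Gödel ¬ of 0.58 = 0 (operand ≠ 0)
  (¬q ⊃ ¬p): 0 ≤ 0, so result = 1
  ((¬(p ∧ ¬q) ∨ p) ∧ (¬q ⊃ ¬p)) = min(1, 1) = 1
  Gödel value = 1
Łukasiewicz evaluation:
  ¬q: Łukasiewicz ¬ gives 1 − 0.46 = 0.54
  (p ∧ ¬q) = min(0.58, 0.54) = 0.54
  ¬(p ∧ ¬q): Łukasiewicz ¬ gives 1 − 0.54 = 0.46
  (¬(p ∧ ¬q) ∨ p) = max(0.46, 0.58) = 0.58
  ¬q: Łukasiewicz ¬ gives 1 − 0.46 = 0.54
  ¬p: Łukasiewicz ¬ gives 1 − 0.58 = 0.42
  (¬q ⊃ ¬p): min(1, 1 − 0.54 + 0.42) = 0.88
  ((¬(p ∧ ¬q) ∨ p) ∧ (¬q ⊃ ¬p)) = min(0.58, 0.88) = 0.58
  Łukasiewicz value = 0.58
Difference: 1 − 0.58 = 0.42

0.42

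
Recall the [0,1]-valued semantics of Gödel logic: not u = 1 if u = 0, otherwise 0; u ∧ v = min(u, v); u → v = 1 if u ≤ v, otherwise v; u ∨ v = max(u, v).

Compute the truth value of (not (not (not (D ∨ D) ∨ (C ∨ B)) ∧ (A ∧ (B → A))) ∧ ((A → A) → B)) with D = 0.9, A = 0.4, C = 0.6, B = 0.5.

(D ∨ D) = max(0.9, 0.9) = 0.9
not (D ∨ D): Gödel ¬ of 0.9 = 0 (operand ≠ 0)
(C ∨ B) = max(0.6, 0.5) = 0.6
(not (D ∨ D) ∨ (C ∨ B)) = max(0, 0.6) = 0.6
not (not (D ∨ D) ∨ (C ∨ B)): Gödel ¬ of 0.6 = 0 (operand ≠ 0)
(B → A): 0.5 > 0.4, so result = 0.4
(A ∧ (B → A)) = min(0.4, 0.4) = 0.4
(not (not (D ∨ D) ∨ (C ∨ B)) ∧ (A ∧ (B → A))) = min(0, 0.4) = 0
not (not (not (D ∨ D) ∨ (C ∨ B)) ∧ (A ∧ (B → A))): Gödel ¬ of 0 = 1 (operand is 0)
(A → A): 0.4 ≤ 0.4, so result = 1
((A → A) → B): 1 > 0.5, so result = 0.5
(not (not (not (D ∨ D) ∨ (C ∨ B)) ∧ (A ∧ (B → A))) ∧ ((A → A) → B)) = min(1, 0.5) = 0.5

0.50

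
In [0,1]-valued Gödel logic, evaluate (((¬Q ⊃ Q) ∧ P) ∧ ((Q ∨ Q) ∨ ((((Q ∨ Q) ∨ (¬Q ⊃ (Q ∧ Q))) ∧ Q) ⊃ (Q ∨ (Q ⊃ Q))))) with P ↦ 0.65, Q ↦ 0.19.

0.65

¬Q: Gödel ¬ of 0.19 = 0 (operand ≠ 0)
(¬Q ⊃ Q): 0 ≤ 0.19, so result = 1
((¬Q ⊃ Q) ∧ P) = min(1, 0.65) = 0.65
(Q ∨ Q) = max(0.19, 0.19) = 0.19
(Q ∨ Q) = max(0.19, 0.19) = 0.19
¬Q: Gödel ¬ of 0.19 = 0 (operand ≠ 0)
(Q ∧ Q) = min(0.19, 0.19) = 0.19
(¬Q ⊃ (Q ∧ Q)): 0 ≤ 0.19, so result = 1
((Q ∨ Q) ∨ (¬Q ⊃ (Q ∧ Q))) = max(0.19, 1) = 1
(((Q ∨ Q) ∨ (¬Q ⊃ (Q ∧ Q))) ∧ Q) = min(1, 0.19) = 0.19
(Q ⊃ Q): 0.19 ≤ 0.19, so result = 1
(Q ∨ (Q ⊃ Q)) = max(0.19, 1) = 1
((((Q ∨ Q) ∨ (¬Q ⊃ (Q ∧ Q))) ∧ Q) ⊃ (Q ∨ (Q ⊃ Q))): 0.19 ≤ 1, so result = 1
((Q ∨ Q) ∨ ((((Q ∨ Q) ∨ (¬Q ⊃ (Q ∧ Q))) ∧ Q) ⊃ (Q ∨ (Q ⊃ Q)))) = max(0.19, 1) = 1
(((¬Q ⊃ Q) ∧ P) ∧ ((Q ∨ Q) ∨ ((((Q ∨ Q) ∨ (¬Q ⊃ (Q ∧ Q))) ∧ Q) ⊃ (Q ∨ (Q ⊃ Q))))) = min(0.65, 1) = 0.65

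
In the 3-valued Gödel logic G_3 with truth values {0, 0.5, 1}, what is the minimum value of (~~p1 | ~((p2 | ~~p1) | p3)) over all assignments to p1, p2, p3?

0.00

The minimum is attained at p1 = 0, p2 = 0, p3 = 0.5:
  ~p1: Gödel ¬ of 0 = 1 (operand is 0)
  ~~p1: Gödel ¬ of 1 = 0 (operand ≠ 0)
  ~p1: Gödel ¬ of 0 = 1 (operand is 0)
  ~~p1: Gödel ¬ of 1 = 0 (operand ≠ 0)
  (p2 | ~~p1) = max(0, 0) = 0
  ((p2 | ~~p1) | p3) = max(0, 0.5) = 0.5
  ~((p2 | ~~p1) | p3): Gödel ¬ of 0.5 = 0 (operand ≠ 0)
  (~~p1 | ~((p2 | ~~p1) | p3)) = max(0, 0) = 0
Checking all 27 assignments confirms none give a value below 0.00.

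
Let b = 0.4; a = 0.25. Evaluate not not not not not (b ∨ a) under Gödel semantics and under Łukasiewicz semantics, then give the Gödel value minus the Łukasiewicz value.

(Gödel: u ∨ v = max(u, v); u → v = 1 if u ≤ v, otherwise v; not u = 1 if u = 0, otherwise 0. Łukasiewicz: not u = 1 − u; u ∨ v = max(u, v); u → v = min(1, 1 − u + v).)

-0.60

Gödel evaluation:
  (b ∨ a) = max(0.4, 0.25) = 0.4
  not (b ∨ a): Gödel ¬ of 0.4 = 0 (operand ≠ 0)
  not not (b ∨ a): Gödel ¬ of 0 = 1 (operand is 0)
  not not not (b ∨ a): Gödel ¬ of 1 = 0 (operand ≠ 0)
  not not not not (b ∨ a): Gödel ¬ of 0 = 1 (operand is 0)
  not not not not not (b ∨ a): Gödel ¬ of 1 = 0 (operand ≠ 0)
  Gödel value = 0
Łukasiewicz evaluation:
  (b ∨ a) = max(0.4, 0.25) = 0.4
  not (b ∨ a): Łukasiewicz ¬ gives 1 − 0.4 = 0.6
  not not (b ∨ a): Łukasiewicz ¬ gives 1 − 0.6 = 0.4
  not not not (b ∨ a): Łukasiewicz ¬ gives 1 − 0.4 = 0.6
  not not not not (b ∨ a): Łukasiewicz ¬ gives 1 − 0.6 = 0.4
  not not not not not (b ∨ a): Łukasiewicz ¬ gives 1 − 0.4 = 0.6
  Łukasiewicz value = 0.6
Difference: 0 − 0.6 = -0.60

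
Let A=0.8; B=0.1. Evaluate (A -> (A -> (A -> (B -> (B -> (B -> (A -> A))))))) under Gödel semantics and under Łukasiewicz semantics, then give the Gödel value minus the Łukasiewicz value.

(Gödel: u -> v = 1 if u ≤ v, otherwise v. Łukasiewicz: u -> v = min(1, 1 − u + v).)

Gödel evaluation:
  (A -> A): 0.8 ≤ 0.8, so result = 1
  (B -> (A -> A)): 0.1 ≤ 1, so result = 1
  (B -> (B -> (A -> A))): 0.1 ≤ 1, so result = 1
  (B -> (B -> (B -> (A -> A)))): 0.1 ≤ 1, so result = 1
  (A -> (B -> (B -> (B -> (A -> A))))): 0.8 ≤ 1, so result = 1
  (A -> (A -> (B -> (B -> (B -> (A -> A)))))): 0.8 ≤ 1, so result = 1
  (A -> (A -> (A -> (B -> (B -> (B -> (A -> A))))))): 0.8 ≤ 1, so result = 1
  Gödel value = 1
Łukasiewicz evaluation:
  (A -> A): min(1, 1 − 0.8 + 0.8) = 1
  (B -> (A -> A)): min(1, 1 − 0.1 + 1) = 1
  (B -> (B -> (A -> A))): min(1, 1 − 0.1 + 1) = 1
  (B -> (B -> (B -> (A -> A)))): min(1, 1 − 0.1 + 1) = 1
  (A -> (B -> (B -> (B -> (A -> A))))): min(1, 1 − 0.8 + 1) = 1
  (A -> (A -> (B -> (B -> (B -> (A -> A)))))): min(1, 1 − 0.8 + 1) = 1
  (A -> (A -> (A -> (B -> (B -> (B -> (A -> A))))))): min(1, 1 − 0.8 + 1) = 1
  Łukasiewicz value = 1
Difference: 1 − 1 = 0.00

0.00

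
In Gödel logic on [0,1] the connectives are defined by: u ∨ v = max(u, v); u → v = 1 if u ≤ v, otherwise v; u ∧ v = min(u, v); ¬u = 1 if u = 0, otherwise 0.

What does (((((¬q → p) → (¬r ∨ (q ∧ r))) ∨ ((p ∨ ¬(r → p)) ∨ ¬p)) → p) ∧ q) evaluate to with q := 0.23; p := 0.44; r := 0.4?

¬q: Gödel ¬ of 0.23 = 0 (operand ≠ 0)
(¬q → p): 0 ≤ 0.44, so result = 1
¬r: Gödel ¬ of 0.4 = 0 (operand ≠ 0)
(q ∧ r) = min(0.23, 0.4) = 0.23
(¬r ∨ (q ∧ r)) = max(0, 0.23) = 0.23
((¬q → p) → (¬r ∨ (q ∧ r))): 1 > 0.23, so result = 0.23
(r → p): 0.4 ≤ 0.44, so result = 1
¬(r → p): Gödel ¬ of 1 = 0 (operand ≠ 0)
(p ∨ ¬(r → p)) = max(0.44, 0) = 0.44
¬p: Gödel ¬ of 0.44 = 0 (operand ≠ 0)
((p ∨ ¬(r → p)) ∨ ¬p) = max(0.44, 0) = 0.44
(((¬q → p) → (¬r ∨ (q ∧ r))) ∨ ((p ∨ ¬(r → p)) ∨ ¬p)) = max(0.23, 0.44) = 0.44
((((¬q → p) → (¬r ∨ (q ∧ r))) ∨ ((p ∨ ¬(r → p)) ∨ ¬p)) → p): 0.44 ≤ 0.44, so result = 1
(((((¬q → p) → (¬r ∨ (q ∧ r))) ∨ ((p ∨ ¬(r → p)) ∨ ¬p)) → p) ∧ q) = min(1, 0.23) = 0.23

0.23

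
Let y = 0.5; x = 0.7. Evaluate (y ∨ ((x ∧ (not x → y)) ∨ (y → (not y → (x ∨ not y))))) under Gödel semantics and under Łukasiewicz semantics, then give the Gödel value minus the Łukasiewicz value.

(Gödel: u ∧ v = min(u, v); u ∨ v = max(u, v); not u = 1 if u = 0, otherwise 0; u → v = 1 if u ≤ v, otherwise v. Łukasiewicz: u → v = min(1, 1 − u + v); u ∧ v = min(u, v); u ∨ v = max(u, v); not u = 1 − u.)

Gödel evaluation:
  not x: Gödel ¬ of 0.7 = 0 (operand ≠ 0)
  (not x → y): 0 ≤ 0.5, so result = 1
  (x ∧ (not x → y)) = min(0.7, 1) = 0.7
  not y: Gödel ¬ of 0.5 = 0 (operand ≠ 0)
  not y: Gödel ¬ of 0.5 = 0 (operand ≠ 0)
  (x ∨ not y) = max(0.7, 0) = 0.7
  (not y → (x ∨ not y)): 0 ≤ 0.7, so result = 1
  (y → (not y → (x ∨ not y))): 0.5 ≤ 1, so result = 1
  ((x ∧ (not x → y)) ∨ (y → (not y → (x ∨ not y)))) = max(0.7, 1) = 1
  (y ∨ ((x ∧ (not x → y)) ∨ (y → (not y → (x ∨ not y))))) = max(0.5, 1) = 1
  Gödel value = 1
Łukasiewicz evaluation:
  not x: Łukasiewicz ¬ gives 1 − 0.7 = 0.3
  (not x → y): min(1, 1 − 0.3 + 0.5) = 1
  (x ∧ (not x → y)) = min(0.7, 1) = 0.7
  not y: Łukasiewicz ¬ gives 1 − 0.5 = 0.5
  not y: Łukasiewicz ¬ gives 1 − 0.5 = 0.5
  (x ∨ not y) = max(0.7, 0.5) = 0.7
  (not y → (x ∨ not y)): min(1, 1 − 0.5 + 0.7) = 1
  (y → (not y → (x ∨ not y))): min(1, 1 − 0.5 + 1) = 1
  ((x ∧ (not x → y)) ∨ (y → (not y → (x ∨ not y)))) = max(0.7, 1) = 1
  (y ∨ ((x ∧ (not x → y)) ∨ (y → (not y → (x ∨ not y))))) = max(0.5, 1) = 1
  Łukasiewicz value = 1
Difference: 1 − 1 = 0.00

0.00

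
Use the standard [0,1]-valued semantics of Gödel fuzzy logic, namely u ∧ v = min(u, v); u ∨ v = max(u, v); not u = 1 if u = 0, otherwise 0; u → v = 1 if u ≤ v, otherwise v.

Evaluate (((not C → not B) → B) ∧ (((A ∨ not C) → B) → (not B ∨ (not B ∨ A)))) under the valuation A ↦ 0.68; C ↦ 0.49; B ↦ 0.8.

not C: Gödel ¬ of 0.49 = 0 (operand ≠ 0)
not B: Gödel ¬ of 0.8 = 0 (operand ≠ 0)
(not C → not B): 0 ≤ 0, so result = 1
((not C → not B) → B): 1 > 0.8, so result = 0.8
not C: Gödel ¬ of 0.49 = 0 (operand ≠ 0)
(A ∨ not C) = max(0.68, 0) = 0.68
((A ∨ not C) → B): 0.68 ≤ 0.8, so result = 1
not B: Gödel ¬ of 0.8 = 0 (operand ≠ 0)
not B: Gödel ¬ of 0.8 = 0 (operand ≠ 0)
(not B ∨ A) = max(0, 0.68) = 0.68
(not B ∨ (not B ∨ A)) = max(0, 0.68) = 0.68
(((A ∨ not C) → B) → (not B ∨ (not B ∨ A))): 1 > 0.68, so result = 0.68
(((not C → not B) → B) ∧ (((A ∨ not C) → B) → (not B ∨ (not B ∨ A)))) = min(0.8, 0.68) = 0.68

0.68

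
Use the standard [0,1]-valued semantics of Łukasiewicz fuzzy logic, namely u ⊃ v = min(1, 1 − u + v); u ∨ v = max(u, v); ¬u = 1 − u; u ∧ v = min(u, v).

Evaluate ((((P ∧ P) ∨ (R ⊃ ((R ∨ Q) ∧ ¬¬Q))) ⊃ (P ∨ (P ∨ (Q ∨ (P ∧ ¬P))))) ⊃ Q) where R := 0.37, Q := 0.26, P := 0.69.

0.46

(P ∧ P) = min(0.69, 0.69) = 0.69
(R ∨ Q) = max(0.37, 0.26) = 0.37
¬Q: Łukasiewicz ¬ gives 1 − 0.26 = 0.74
¬¬Q: Łukasiewicz ¬ gives 1 − 0.74 = 0.26
((R ∨ Q) ∧ ¬¬Q) = min(0.37, 0.26) = 0.26
(R ⊃ ((R ∨ Q) ∧ ¬¬Q)): min(1, 1 − 0.37 + 0.26) = 0.89
((P ∧ P) ∨ (R ⊃ ((R ∨ Q) ∧ ¬¬Q))) = max(0.69, 0.89) = 0.89
¬P: Łukasiewicz ¬ gives 1 − 0.69 = 0.31
(P ∧ ¬P) = min(0.69, 0.31) = 0.31
(Q ∨ (P ∧ ¬P)) = max(0.26, 0.31) = 0.31
(P ∨ (Q ∨ (P ∧ ¬P))) = max(0.69, 0.31) = 0.69
(P ∨ (P ∨ (Q ∨ (P ∧ ¬P)))) = max(0.69, 0.69) = 0.69
(((P ∧ P) ∨ (R ⊃ ((R ∨ Q) ∧ ¬¬Q))) ⊃ (P ∨ (P ∨ (Q ∨ (P ∧ ¬P))))): min(1, 1 − 0.89 + 0.69) = 0.8
((((P ∧ P) ∨ (R ⊃ ((R ∨ Q) ∧ ¬¬Q))) ⊃ (P ∨ (P ∨ (Q ∨ (P ∧ ¬P))))) ⊃ Q): min(1, 1 − 0.8 + 0.26) = 0.46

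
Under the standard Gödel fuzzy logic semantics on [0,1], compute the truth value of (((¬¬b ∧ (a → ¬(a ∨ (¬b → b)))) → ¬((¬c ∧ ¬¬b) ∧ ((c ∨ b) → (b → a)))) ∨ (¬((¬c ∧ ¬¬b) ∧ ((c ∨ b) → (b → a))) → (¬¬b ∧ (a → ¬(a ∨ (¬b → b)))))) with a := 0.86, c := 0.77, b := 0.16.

¬b: Gödel ¬ of 0.16 = 0 (operand ≠ 0)
¬¬b: Gödel ¬ of 0 = 1 (operand is 0)
¬b: Gödel ¬ of 0.16 = 0 (operand ≠ 0)
(¬b → b): 0 ≤ 0.16, so result = 1
(a ∨ (¬b → b)) = max(0.86, 1) = 1
¬(a ∨ (¬b → b)): Gödel ¬ of 1 = 0 (operand ≠ 0)
(a → ¬(a ∨ (¬b → b))): 0.86 > 0, so result = 0
(¬¬b ∧ (a → ¬(a ∨ (¬b → b)))) = min(1, 0) = 0
¬c: Gödel ¬ of 0.77 = 0 (operand ≠ 0)
¬b: Gödel ¬ of 0.16 = 0 (operand ≠ 0)
¬¬b: Gödel ¬ of 0 = 1 (operand is 0)
(¬c ∧ ¬¬b) = min(0, 1) = 0
(c ∨ b) = max(0.77, 0.16) = 0.77
(b → a): 0.16 ≤ 0.86, so result = 1
((c ∨ b) → (b → a)): 0.77 ≤ 1, so result = 1
((¬c ∧ ¬¬b) ∧ ((c ∨ b) → (b → a))) = min(0, 1) = 0
¬((¬c ∧ ¬¬b) ∧ ((c ∨ b) → (b → a))): Gödel ¬ of 0 = 1 (operand is 0)
((¬¬b ∧ (a → ¬(a ∨ (¬b → b)))) → ¬((¬c ∧ ¬¬b) ∧ ((c ∨ b) → (b → a)))): 0 ≤ 1, so result = 1
¬c: Gödel ¬ of 0.77 = 0 (operand ≠ 0)
¬b: Gödel ¬ of 0.16 = 0 (operand ≠ 0)
¬¬b: Gödel ¬ of 0 = 1 (operand is 0)
(¬c ∧ ¬¬b) = min(0, 1) = 0
(c ∨ b) = max(0.77, 0.16) = 0.77
(b → a): 0.16 ≤ 0.86, so result = 1
((c ∨ b) → (b → a)): 0.77 ≤ 1, so result = 1
((¬c ∧ ¬¬b) ∧ ((c ∨ b) → (b → a))) = min(0, 1) = 0
¬((¬c ∧ ¬¬b) ∧ ((c ∨ b) → (b → a))): Gödel ¬ of 0 = 1 (operand is 0)
¬b: Gödel ¬ of 0.16 = 0 (operand ≠ 0)
¬¬b: Gödel ¬ of 0 = 1 (operand is 0)
¬b: Gödel ¬ of 0.16 = 0 (operand ≠ 0)
(¬b → b): 0 ≤ 0.16, so result = 1
(a ∨ (¬b → b)) = max(0.86, 1) = 1
¬(a ∨ (¬b → b)): Gödel ¬ of 1 = 0 (operand ≠ 0)
(a → ¬(a ∨ (¬b → b))): 0.86 > 0, so result = 0
(¬¬b ∧ (a → ¬(a ∨ (¬b → b)))) = min(1, 0) = 0
(¬((¬c ∧ ¬¬b) ∧ ((c ∨ b) → (b → a))) → (¬¬b ∧ (a → ¬(a ∨ (¬b → b))))): 1 > 0, so result = 0
(((¬¬b ∧ (a → ¬(a ∨ (¬b → b)))) → ¬((¬c ∧ ¬¬b) ∧ ((c ∨ b) → (b → a)))) ∨ (¬((¬c ∧ ¬¬b) ∧ ((c ∨ b) → (b → a))) → (¬¬b ∧ (a → ¬(a ∨ (¬b → b)))))) = max(1, 0) = 1

1.00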